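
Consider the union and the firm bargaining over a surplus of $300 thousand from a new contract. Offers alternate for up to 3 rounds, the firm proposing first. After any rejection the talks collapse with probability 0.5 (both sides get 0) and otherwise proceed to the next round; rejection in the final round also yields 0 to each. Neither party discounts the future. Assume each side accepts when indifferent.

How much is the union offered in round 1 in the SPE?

By backward induction:
Round 3 (the firm proposes): rejection yields 0 for the union; the firm offers 0 and keeps 300.
Round 2 (the union proposes): rejecting gives the firm an expected 0.5 × 300 = 150. The union offers 150 and keeps 300 − 150 = 150.
Round 1 (the firm proposes): rejecting gives the union an expected 0.5 × 150 = 75; the firm offers that and keeps 225.

75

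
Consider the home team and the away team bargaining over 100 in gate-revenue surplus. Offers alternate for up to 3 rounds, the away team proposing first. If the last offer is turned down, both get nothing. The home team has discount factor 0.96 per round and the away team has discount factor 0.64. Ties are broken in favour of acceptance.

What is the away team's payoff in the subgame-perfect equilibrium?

65.44

Solve by backward induction from round 3.
Round 3 (the away team proposes): the home team will accept anything ≥ 0, so the away team offers 0 and keeps 100.
Round 2 (the home team proposes): the away team can get 100 next round, worth 0.64 × 100 = 64 now; the home team offers that and keeps 36.
Round 1 (the away team proposes): the home team can get 36 next round, worth 0.96 × 36 = 34.56 now; the away team offers that and keeps 65.44.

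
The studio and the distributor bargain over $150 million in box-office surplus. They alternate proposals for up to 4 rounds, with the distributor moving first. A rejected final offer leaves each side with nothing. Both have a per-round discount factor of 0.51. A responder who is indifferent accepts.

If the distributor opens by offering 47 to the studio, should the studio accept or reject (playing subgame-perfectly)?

Round 4 (the studio proposes): the distributor will accept anything ≥ 0, so the studio offers 0 and keeps 150.
Round 3 (the distributor proposes): the studio can get 150 next round, worth 0.51 × 150 = 76.5 now, so the distributor offers 76.5, keeping 73.5.
Round 2 (the studio proposes): the distributor can get 73.5 next round, worth 0.51 × 73.5 = 37.485 now; the studio offers that and keeps 112.515.
So by rejecting in round 1, the studio gets 112.515 next round, worth 0.51 × 112.515 = 57.38265 now.
Offer 47 < 57.38265, so the studio rejects.

Reject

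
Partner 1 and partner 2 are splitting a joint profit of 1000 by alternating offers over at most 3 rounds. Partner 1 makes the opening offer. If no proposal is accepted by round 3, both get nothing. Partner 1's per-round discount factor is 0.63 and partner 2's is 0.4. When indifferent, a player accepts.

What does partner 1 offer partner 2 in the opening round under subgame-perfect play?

Round 3 (partner 1 proposes): partner 2 will accept anything ≥ 0, so partner 1 offers 0 and keeps 1000.
Round 2 (partner 2 proposes): partner 1 can get 1000 next round, worth 0.63 × 1000 = 630 now, so partner 2 offers 630, keeping 370.
Round 1 (partner 1 proposes): partner 2 can get 370 next round, worth 0.4 × 370 = 148 now. Partner 1 offers 148 and keeps 1000 − 148 = 852.

148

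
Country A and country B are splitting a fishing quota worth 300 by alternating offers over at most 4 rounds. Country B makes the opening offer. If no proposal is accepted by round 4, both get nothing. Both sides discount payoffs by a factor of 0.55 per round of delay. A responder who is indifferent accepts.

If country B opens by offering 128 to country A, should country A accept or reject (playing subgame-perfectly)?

Work out country A's continuation value if the offer is rejected.
Round 4 (country A proposes): country B will accept anything ≥ 0, so country A offers 0 and keeps 300.
Round 3 (country B proposes): country A can get 300 next round, worth 0.55 × 300 = 165 now. Country B offers 165 and keeps 300 − 165 = 135.
Round 2 (country A proposes): country B can get 135 next round, worth 0.55 × 135 = 74.25 now; country A offers that and keeps 225.75.
So by rejecting in round 1, country A gets 225.75 next round, worth 0.55 × 225.75 = 124.1625 now.
Offer 128 ≥ 124.1625, so country A accepts.

Accept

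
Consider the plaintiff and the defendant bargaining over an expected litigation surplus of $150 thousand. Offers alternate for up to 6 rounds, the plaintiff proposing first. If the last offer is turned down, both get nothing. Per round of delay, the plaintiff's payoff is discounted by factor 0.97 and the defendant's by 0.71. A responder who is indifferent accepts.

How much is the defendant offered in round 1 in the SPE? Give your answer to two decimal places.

55.91

Round 6 (the defendant proposes): rejection yields 0 for the plaintiff; the defendant offers 0 and keeps 150.
Round 5 (the plaintiff proposes): the defendant can get 150 next round, worth 0.71 × 150 = 106.5 now; the plaintiff offers that and keeps 43.5.
Round 4 (the defendant proposes): the plaintiff can get 43.5 next round, worth 0.97 × 43.5 = 42.195 now, so the defendant offers 42.195, keeping 107.805.
Round 3 (the plaintiff proposes): the defendant can get 107.805 next round, worth 0.71 × 107.805 = 76.54155 now; the plaintiff offers that and keeps 73.45845.
Round 2 (the defendant proposes): the plaintiff can get 73.45845 next round, worth 0.97 × 73.45845 = 71.2546965 now. The defendant offers 71.2546965 and keeps 150 − 71.2546965 = 78.7453035.
Round 1 (the plaintiff proposes): the defendant can get 78.7453035 next round, worth 0.71 × 78.7453035 = 55.909165485 now; the plaintiff offers that and keeps 94.090834515.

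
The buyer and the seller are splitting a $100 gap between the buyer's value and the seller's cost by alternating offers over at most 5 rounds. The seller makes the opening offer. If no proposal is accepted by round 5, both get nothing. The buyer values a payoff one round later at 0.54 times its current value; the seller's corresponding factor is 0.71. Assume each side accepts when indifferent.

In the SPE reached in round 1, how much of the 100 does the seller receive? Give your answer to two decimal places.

Round 5 (the seller proposes): rejection yields 0 for the buyer; the seller offers 0 and keeps 100.
Round 4 (the buyer proposes): the seller can get 100 next round, worth 0.71 × 100 = 71 now, so the buyer offers 71, keeping 29.
Round 3 (the seller proposes): the buyer can get 29 next round, worth 0.54 × 29 = 15.66 now, so the seller offers 15.66, keeping 84.34.
Round 2 (the buyer proposes): the seller can get 84.34 next round, worth 0.71 × 84.34 = 59.8814 now. The buyer offers 59.8814 and keeps 100 − 59.8814 = 40.1186.
Round 1 (the seller proposes): the buyer can get 40.1186 next round, worth 0.54 × 40.1186 = 21.664044 now. The seller offers 21.664044 and keeps 100 − 21.664044 = 78.335956.

78.34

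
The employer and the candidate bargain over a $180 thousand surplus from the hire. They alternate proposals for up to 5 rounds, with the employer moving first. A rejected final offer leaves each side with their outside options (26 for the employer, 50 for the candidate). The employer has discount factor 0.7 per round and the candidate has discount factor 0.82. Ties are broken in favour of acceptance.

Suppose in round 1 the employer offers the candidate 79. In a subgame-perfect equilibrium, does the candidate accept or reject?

Round 5 (the employer proposes): the candidate gets 50 if talks fail, so the employer offers 50 and keeps 130.
Round 4 (the candidate proposes): the employer can get 130 next round, worth 0.7 × 130 = 91 now. The candidate offers 91 and keeps 180 − 91 = 89.
Round 3 (the employer proposes): the candidate can get 89 next round, worth 0.82 × 89 = 72.98 now, so the employer offers 72.98, keeping 107.02.
Round 2 (the candidate proposes): the employer can get 107.02 next round, worth 0.7 × 107.02 = 74.914 now, so the candidate offers 74.914, keeping 105.086.
So by rejecting in round 1, the candidate gets 105.086 next round, worth 0.82 × 105.086 = 86.17052 now.
Offer 79 < 86.17052, so the candidate rejects.

Reject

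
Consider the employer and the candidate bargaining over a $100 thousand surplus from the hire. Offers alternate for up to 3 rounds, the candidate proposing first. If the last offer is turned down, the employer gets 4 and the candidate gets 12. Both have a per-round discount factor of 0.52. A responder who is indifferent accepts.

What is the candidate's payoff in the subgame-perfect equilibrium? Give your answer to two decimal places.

73.96

Round 3 (the candidate proposes): the employer gets 4 if talks fail, so the candidate offers 4 and keeps 96.
Round 2 (the employer proposes): the candidate can get 96 next round, worth 0.52 × 96 = 49.92 now, so the employer offers 49.92, keeping 50.08.
Round 1 (the candidate proposes): the employer can get 50.08 next round, worth 0.52 × 50.08 = 26.0416 now, so the candidate offers 26.0416, keeping 73.9584.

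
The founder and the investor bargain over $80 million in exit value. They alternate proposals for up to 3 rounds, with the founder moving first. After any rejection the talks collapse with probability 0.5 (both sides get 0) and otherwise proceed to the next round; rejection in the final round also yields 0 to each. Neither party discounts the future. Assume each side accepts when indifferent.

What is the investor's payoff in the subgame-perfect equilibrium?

20

By backward induction:
Round 3 (the founder proposes): rejection yields 0 for the investor; the founder offers 0 and keeps 80.
Round 2 (the investor proposes): rejecting gives the founder an expected 0.5 × 80 = 40. The investor offers 40 and keeps 80 − 40 = 40.
Round 1 (the founder proposes): rejecting gives the investor an expected 0.5 × 40 = 20. The founder offers 20 and keeps 80 − 20 = 60.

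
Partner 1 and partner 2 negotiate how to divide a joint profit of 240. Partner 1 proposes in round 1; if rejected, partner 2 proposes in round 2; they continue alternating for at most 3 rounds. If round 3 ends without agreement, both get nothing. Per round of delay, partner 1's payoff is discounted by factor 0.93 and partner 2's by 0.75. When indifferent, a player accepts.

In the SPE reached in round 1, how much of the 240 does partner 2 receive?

Round 3 (partner 1 proposes): rejection yields 0 for partner 2; partner 1 offers 0 and keeps 240.
Round 2 (partner 2 proposes): partner 1 can get 240 next round, worth 0.93 × 240 = 223.2 now. Partner 2 offers 223.2 and keeps 240 − 223.2 = 16.8.
Round 1 (partner 1 proposes): partner 2 can get 16.8 next round, worth 0.75 × 16.8 = 12.6 now. Partner 1 offers 12.6 and keeps 240 − 12.6 = 227.4.

12.6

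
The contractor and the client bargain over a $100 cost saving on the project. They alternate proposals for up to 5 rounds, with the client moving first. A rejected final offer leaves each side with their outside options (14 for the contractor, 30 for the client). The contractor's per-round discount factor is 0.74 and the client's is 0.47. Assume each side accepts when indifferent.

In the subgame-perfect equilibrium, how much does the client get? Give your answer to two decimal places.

Work backward from the last round.
Round 5 (the client proposes): the contractor gets 14 if talks fail, so the client offers 14 and keeps 86.
Round 4 (the contractor proposes): the client can get 86 next round, worth 0.47 × 86 = 40.42 now; the contractor offers that and keeps 59.58.
Round 3 (the client proposes): the contractor can get 59.58 next round, worth 0.74 × 59.58 = 44.0892 now, so the client offers 44.0892, keeping 55.9108.
Round 2 (the contractor proposes): the client can get 55.9108 next round, worth 0.47 × 55.9108 = 26.278076 now; the contractor offers that and keeps 73.721924.
Round 1 (the client proposes): the contractor can get 73.721924 next round, worth 0.74 × 73.721924 = 54.55422376 now, so the client offers 54.55422376, keeping 45.44577624.

45.45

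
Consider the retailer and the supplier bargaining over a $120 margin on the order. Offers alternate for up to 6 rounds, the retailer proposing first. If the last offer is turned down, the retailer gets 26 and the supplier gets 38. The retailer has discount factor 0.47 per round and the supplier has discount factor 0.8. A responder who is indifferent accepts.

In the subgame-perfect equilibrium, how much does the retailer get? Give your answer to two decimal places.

Round 6 (the supplier proposes): the retailer gets 26 if talks fail, so the supplier offers 26 and keeps 94.
Round 5 (the retailer proposes): the supplier can get 94 next round, worth 0.8 × 94 = 75.2 now, so the retailer offers 75.2, keeping 44.8.
Round 4 (the supplier proposes): the retailer can get 44.8 next round, worth 0.47 × 44.8 = 21.056 now, so the supplier offers 21.056, keeping 98.944.
Round 3 (the retailer proposes): the supplier can get 98.944 next round, worth 0.8 × 98.944 = 79.1552 now, so the retailer offers 79.1552, keeping 40.8448.
Round 2 (the supplier proposes): the retailer can get 40.8448 next round, worth 0.47 × 40.8448 = 19.197056 now, so the supplier offers 19.197056, keeping 100.802944.
Round 1 (the retailer proposes): the supplier can get 100.802944 next round, worth 0.8 × 100.802944 = 80.6423552 now. The retailer offers 80.6423552 and keeps 120 − 80.6423552 = 39.3576448.

39.36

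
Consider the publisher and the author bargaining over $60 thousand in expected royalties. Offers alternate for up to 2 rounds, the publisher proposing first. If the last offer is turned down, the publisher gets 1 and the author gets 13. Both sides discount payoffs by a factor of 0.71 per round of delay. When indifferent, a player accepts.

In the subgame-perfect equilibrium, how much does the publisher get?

18.11

Round 2 (the author proposes): the publisher gets 1 if talks fail, so the author offers 1 and keeps 59.
Round 1 (the publisher proposes): the author can get 59 next round, worth 0.71 × 59 = 41.89 now; the publisher offers that and keeps 18.11.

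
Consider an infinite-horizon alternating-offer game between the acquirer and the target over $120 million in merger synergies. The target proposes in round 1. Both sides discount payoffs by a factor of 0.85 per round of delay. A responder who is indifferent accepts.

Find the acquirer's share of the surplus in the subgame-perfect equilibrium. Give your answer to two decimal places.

In a stationary SPE each proposer offers the other exactly their discounted continuation value.
If the target keeps x when proposing and the acquirer keeps y when proposing, then x = 120 − 0.85y and y = 120 − 0.85x.
Solving: x = 120(1 − 0.85) / (1 − 0.85·0.85) = 18 / 0.2775 ≈ 64.8649.
The acquirer gets 120 − 64.8649 ≈ 55.1351.

55.14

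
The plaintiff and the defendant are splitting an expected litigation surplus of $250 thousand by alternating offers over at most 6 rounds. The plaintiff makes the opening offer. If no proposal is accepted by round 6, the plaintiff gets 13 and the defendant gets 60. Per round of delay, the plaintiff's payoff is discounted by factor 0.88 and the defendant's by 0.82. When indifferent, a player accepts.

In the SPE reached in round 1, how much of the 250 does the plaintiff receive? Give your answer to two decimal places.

106.45

By backward induction:
Round 6 (the defendant proposes): the plaintiff gets 13 if talks fail, so the defendant offers 13 and keeps 237.
Round 5 (the plaintiff proposes): the defendant can get 237 next round, worth 0.82 × 237 = 194.34 now. The plaintiff offers 194.34 and keeps 250 − 194.34 = 55.66.
Round 4 (the defendant proposes): the plaintiff can get 55.66 next round, worth 0.88 × 55.66 = 48.9808 now, so the defendant offers 48.9808, keeping 201.0192.
Round 3 (the plaintiff proposes): the defendant can get 201.0192 next round, worth 0.82 × 201.0192 = 164.835744 now, so the plaintiff offers 164.835744, keeping 85.164256.
Round 2 (the defendant proposes): the plaintiff can get 85.164256 next round, worth 0.88 × 85.164256 = 74.94454528 now. The defendant offers 74.94454528 and keeps 250 − 74.94454528 = 175.05545472.
Round 1 (the plaintiff proposes): the defendant can get 175.05545472 next round, worth 0.82 × 175.05545472 = 143.5454728704 now; the plaintiff offers that and keeps 106.4545271296.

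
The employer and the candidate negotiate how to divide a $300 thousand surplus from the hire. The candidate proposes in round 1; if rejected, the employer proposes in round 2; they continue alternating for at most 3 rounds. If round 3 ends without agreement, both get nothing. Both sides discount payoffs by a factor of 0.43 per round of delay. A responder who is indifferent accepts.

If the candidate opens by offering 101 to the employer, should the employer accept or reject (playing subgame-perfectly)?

Accept

Work out the employer's continuation value if the offer is rejected.
Round 3 (the candidate proposes): rejection yields 0 for the employer; the candidate offers 0 and keeps 300.
Round 2 (the employer proposes): the candidate can get 300 next round, worth 0.43 × 300 = 129 now, so the employer offers 129, keeping 171.
So by rejecting in round 1, the employer gets 171 next round, worth 0.43 × 171 = 73.53 now.
Offer 101 ≥ 73.53, so the employer accepts.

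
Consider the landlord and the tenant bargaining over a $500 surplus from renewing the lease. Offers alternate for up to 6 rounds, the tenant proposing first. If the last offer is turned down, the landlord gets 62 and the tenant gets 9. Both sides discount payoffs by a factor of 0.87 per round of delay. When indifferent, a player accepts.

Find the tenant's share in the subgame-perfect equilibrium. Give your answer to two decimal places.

155.92

Round 6 (the landlord proposes): the tenant gets 9 if talks fail, so the landlord offers 9 and keeps 491.
Round 5 (the tenant proposes): the landlord can get 491 next round, worth 0.87 × 491 = 427.17 now. The tenant offers 427.17 and keeps 500 − 427.17 = 72.83.
Round 4 (the landlord proposes): the tenant can get 72.83 next round, worth 0.87 × 72.83 = 63.3621 now. The landlord offers 63.3621 and keeps 500 − 63.3621 = 436.6379.
Round 3 (the tenant proposes): the landlord can get 436.6379 next round, worth 0.87 × 436.6379 = 379.874973 now; the tenant offers that and keeps 120.125027.
Round 2 (the landlord proposes): the tenant can get 120.125027 next round, worth 0.87 × 120.125027 = 104.50877349 now, so the landlord offers 104.50877349, keeping 395.49122651.
Round 1 (the tenant proposes): the landlord can get 395.49122651 next round, worth 0.87 × 395.49122651 = 344.0773670637 now; the tenant offers that and keeps 155.9226329363.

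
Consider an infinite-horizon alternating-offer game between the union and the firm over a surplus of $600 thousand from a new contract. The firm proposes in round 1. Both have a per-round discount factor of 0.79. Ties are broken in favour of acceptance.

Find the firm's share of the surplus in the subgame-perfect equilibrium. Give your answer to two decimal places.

In a stationary SPE each proposer offers the other exactly their discounted continuation value.
If the firm keeps x when proposing and the union keeps y when proposing, then x = 600 − 0.79y and y = 600 − 0.79x.
Solving: x = 600(1 − 0.79) / (1 − 0.79·0.79) = 126 / 0.3759 ≈ 335.1955.
The union gets 600 − 335.1955 ≈ 264.8045.

335.20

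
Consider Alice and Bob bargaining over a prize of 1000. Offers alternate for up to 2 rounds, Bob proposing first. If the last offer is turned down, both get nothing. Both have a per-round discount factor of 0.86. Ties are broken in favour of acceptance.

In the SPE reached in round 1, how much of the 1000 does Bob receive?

Round 2 (Alice proposes): Bob will accept anything ≥ 0, so Alice offers 0 and keeps 1000.
Round 1 (Bob proposes): Alice can get 1000 next round, worth 0.86 × 1000 = 860 now; Bob offers that and keeps 140.

140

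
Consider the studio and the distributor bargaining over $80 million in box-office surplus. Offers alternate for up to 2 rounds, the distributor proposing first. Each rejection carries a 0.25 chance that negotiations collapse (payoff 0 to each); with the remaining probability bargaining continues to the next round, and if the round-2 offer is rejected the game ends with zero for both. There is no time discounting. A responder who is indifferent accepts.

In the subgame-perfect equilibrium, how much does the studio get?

By backward induction:
Round 2 (the studio proposes): rejection yields 0 for the distributor; the studio offers 0 and keeps 80.
Round 1 (the distributor proposes): rejecting gives the studio an expected 0.75 × 80 = 60; the distributor offers that and keeps 20.

60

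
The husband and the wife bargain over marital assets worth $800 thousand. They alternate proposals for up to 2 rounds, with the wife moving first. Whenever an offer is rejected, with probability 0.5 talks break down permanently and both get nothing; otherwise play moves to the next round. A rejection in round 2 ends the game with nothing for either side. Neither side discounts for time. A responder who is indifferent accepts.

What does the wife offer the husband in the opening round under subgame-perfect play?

Round 2 (the husband proposes): rejection yields 0 for the wife; the husband offers 0 and keeps 800.
Round 1 (the wife proposes): rejecting gives the husband an expected 0.5 × 800 = 400; the wife offers that and keeps 400.

400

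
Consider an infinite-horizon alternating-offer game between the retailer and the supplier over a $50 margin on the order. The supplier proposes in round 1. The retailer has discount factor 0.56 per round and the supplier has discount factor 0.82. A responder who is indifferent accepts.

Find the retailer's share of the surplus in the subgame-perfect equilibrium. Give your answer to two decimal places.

9.32

Let x be the supplier's share when the supplier proposes and y be the retailer's share when the retailer proposes.
The retailer accepts iff offered ≥ 0.56·y, so x = 50 − 0.56y. Symmetrically y = 50 − 0.82x.
Substituting: x = 50 − 0.56(50 − 0.82x), giving x(1 − 0.82·0.56) = 50(1 − 0.56).
So x = 50 × 0.44 / 0.5408 ≈ 40.6805, and the retailer receives 50 − x ≈ 9.3195.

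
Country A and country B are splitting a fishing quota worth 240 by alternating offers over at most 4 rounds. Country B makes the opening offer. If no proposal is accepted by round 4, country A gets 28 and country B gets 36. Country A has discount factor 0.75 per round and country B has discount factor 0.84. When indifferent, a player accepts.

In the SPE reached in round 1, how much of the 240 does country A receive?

Round 4 (country A proposes): country B gets 36 if talks fail, so country A offers 36 and keeps 204.
Round 3 (country B proposes): country A can get 204 next round, worth 0.75 × 204 = 153 now. Country B offers 153 and keeps 240 − 153 = 87.
Round 2 (country A proposes): country B can get 87 next round, worth 0.84 × 87 = 73.08 now. Country A offers 73.08 and keeps 240 − 73.08 = 166.92.
Round 1 (country B proposes): country A can get 166.92 next round, worth 0.75 × 166.92 = 125.19 now; country B offers that and keeps 114.81.

125.19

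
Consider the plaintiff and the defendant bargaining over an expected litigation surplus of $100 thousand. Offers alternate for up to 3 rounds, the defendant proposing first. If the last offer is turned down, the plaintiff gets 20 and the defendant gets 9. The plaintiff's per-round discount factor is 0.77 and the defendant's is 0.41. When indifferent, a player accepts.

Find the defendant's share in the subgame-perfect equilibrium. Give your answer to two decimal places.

48.26

By backward induction:
Round 3 (the defendant proposes): the plaintiff gets 20 if talks fail, so the defendant offers 20 and keeps 80.
Round 2 (the plaintiff proposes): the defendant can get 80 next round, worth 0.41 × 80 = 32.8 now, so the plaintiff offers 32.8, keeping 67.2.
Round 1 (the defendant proposes): the plaintiff can get 67.2 next round, worth 0.77 × 67.2 = 51.744 now, so the defendant offers 51.744, keeping 48.256.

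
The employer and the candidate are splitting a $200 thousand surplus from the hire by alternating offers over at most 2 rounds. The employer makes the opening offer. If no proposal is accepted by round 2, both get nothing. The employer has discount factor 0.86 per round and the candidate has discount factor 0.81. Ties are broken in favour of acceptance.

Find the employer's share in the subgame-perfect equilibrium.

By backward induction:
Round 2 (the candidate proposes): the employer will accept anything ≥ 0, so the candidate offers 0 and keeps 200.
Round 1 (the employer proposes): the candidate can get 200 next round, worth 0.81 × 200 = 162 now, so the employer offers 162, keeping 38.

38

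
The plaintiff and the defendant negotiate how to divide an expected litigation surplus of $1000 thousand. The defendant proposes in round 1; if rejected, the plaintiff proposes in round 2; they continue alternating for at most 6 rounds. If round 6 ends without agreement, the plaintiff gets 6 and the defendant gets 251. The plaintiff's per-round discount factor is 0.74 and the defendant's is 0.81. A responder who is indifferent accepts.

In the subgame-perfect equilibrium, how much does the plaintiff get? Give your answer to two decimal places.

424.01

Round 6 (the plaintiff proposes): the defendant gets 251 if talks fail, so the plaintiff offers 251 and keeps 749.
Round 5 (the defendant proposes): the plaintiff can get 749 next round, worth 0.74 × 749 = 554.26 now; the defendant offers that and keeps 445.74.
Round 4 (the plaintiff proposes): the defendant can get 445.74 next round, worth 0.81 × 445.74 = 361.0494 now. The plaintiff offers 361.0494 and keeps 1000 − 361.0494 = 638.9506.
Round 3 (the defendant proposes): the plaintiff can get 638.9506 next round, worth 0.74 × 638.9506 = 472.823444 now. The defendant offers 472.823444 and keeps 1000 − 472.823444 = 527.176556.
Round 2 (the plaintiff proposes): the defendant can get 527.176556 next round, worth 0.81 × 527.176556 = 427.01301036 now; the plaintiff offers that and keeps 572.98698964.
Round 1 (the defendant proposes): the plaintiff can get 572.98698964 next round, worth 0.74 × 572.98698964 = 424.0103723336 now. The defendant offers 424.0103723336 and keeps 1000 − 424.0103723336 = 575.9896276664.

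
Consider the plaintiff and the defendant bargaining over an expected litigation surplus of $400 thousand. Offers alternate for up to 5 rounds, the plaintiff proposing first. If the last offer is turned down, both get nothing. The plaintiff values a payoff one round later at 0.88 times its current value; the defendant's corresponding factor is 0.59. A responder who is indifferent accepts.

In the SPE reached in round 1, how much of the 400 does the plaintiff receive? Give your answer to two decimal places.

356.98

Round 5 (the plaintiff proposes): rejection yields 0 for the defendant; the plaintiff offers 0 and keeps 400.
Round 4 (the defendant proposes): the plaintiff can get 400 next round, worth 0.88 × 400 = 352 now; the defendant offers that and keeps 48.
Round 3 (the plaintiff proposes): the defendant can get 48 next round, worth 0.59 × 48 = 28.32 now, so the plaintiff offers 28.32, keeping 371.68.
Round 2 (the defendant proposes): the plaintiff can get 371.68 next round, worth 0.88 × 371.68 = 327.0784 now. The defendant offers 327.0784 and keeps 400 − 327.0784 = 72.9216.
Round 1 (the plaintiff proposes): the defendant can get 72.9216 next round, worth 0.59 × 72.9216 = 43.023744 now; the plaintiff offers that and keeps 356.976256.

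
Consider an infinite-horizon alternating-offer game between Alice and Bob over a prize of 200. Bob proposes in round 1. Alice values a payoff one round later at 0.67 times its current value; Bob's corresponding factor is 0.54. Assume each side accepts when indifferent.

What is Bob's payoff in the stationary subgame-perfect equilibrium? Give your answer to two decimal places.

103.42

Let x be Bob's share when Bob proposes and y be Alice's share when Alice proposes.
Alice accepts iff offered ≥ 0.67·y, so x = 200 − 0.67y. Symmetrically y = 200 − 0.54x.
Substituting: x = 200 − 0.67(200 − 0.54x), giving x(1 − 0.54·0.67) = 200(1 − 0.67).
So x = 200 × 0.33 / 0.6382 ≈ 103.4159, and Alice receives 200 − x ≈ 96.5841.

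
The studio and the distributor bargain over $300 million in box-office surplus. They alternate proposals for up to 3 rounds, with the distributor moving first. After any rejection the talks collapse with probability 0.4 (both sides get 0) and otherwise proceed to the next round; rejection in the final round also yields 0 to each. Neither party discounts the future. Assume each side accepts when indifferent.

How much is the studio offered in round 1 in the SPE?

72

By backward induction:
Round 3 (the distributor proposes): rejection yields 0 for the studio; the distributor offers 0 and keeps 300.
Round 2 (the studio proposes): rejecting gives the distributor an expected 0.6 × 300 = 180, so the studio offers 180, keeping 120.
Round 1 (the distributor proposes): rejecting gives the studio an expected 0.6 × 120 = 72, so the distributor offers 72, keeping 228.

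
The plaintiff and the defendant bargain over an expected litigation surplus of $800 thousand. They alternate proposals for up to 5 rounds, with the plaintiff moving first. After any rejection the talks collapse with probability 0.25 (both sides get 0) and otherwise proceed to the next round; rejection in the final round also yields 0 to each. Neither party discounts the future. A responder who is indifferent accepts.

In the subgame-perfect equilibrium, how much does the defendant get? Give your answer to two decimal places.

234.38

Round 5 (the plaintiff proposes): rejection yields 0 for the defendant; the plaintiff offers 0 and keeps 800.
Round 4 (the defendant proposes): rejecting gives the plaintiff an expected 0.75 × 800 = 600; the defendant offers that and keeps 200.
Round 3 (the plaintiff proposes): rejecting gives the defendant an expected 0.75 × 200 = 150, so the plaintiff offers 150, keeping 650.
Round 2 (the defendant proposes): rejecting gives the plaintiff an expected 0.75 × 650 = 487.5, so the defendant offers 487.5, keeping 312.5.
Round 1 (the plaintiff proposes): rejecting gives the defendant an expected 0.75 × 312.5 = 234.375, so the plaintiff offers 234.375, keeping 565.625.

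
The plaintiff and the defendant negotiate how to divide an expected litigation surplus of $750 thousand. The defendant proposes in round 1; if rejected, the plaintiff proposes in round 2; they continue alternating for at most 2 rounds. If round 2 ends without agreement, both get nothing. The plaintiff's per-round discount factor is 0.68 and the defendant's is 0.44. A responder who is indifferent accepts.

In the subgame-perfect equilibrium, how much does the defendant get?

240

By backward induction:
Round 2 (the plaintiff proposes): the defendant will accept anything ≥ 0, so the plaintiff offers 0 and keeps 750.
Round 1 (the defendant proposes): the plaintiff can get 750 next round, worth 0.68 × 750 = 510 now; the defendant offers that and keeps 240.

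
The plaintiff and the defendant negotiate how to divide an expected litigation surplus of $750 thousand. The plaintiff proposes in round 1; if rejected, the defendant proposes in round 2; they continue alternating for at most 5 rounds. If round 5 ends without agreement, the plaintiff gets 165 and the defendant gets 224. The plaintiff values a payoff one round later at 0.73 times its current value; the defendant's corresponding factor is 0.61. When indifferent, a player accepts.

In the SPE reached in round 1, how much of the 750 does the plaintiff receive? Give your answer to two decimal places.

527.05

Round 5 (the plaintiff proposes): the defendant gets 224 if talks fail, so the plaintiff offers 224 and keeps 526.
Round 4 (the defendant proposes): the plaintiff can get 526 next round, worth 0.73 × 526 = 383.98 now; the defendant offers that and keeps 366.02.
Round 3 (the plaintiff proposes): the defendant can get 366.02 next round, worth 0.61 × 366.02 = 223.2722 now. The plaintiff offers 223.2722 and keeps 750 − 223.2722 = 526.7278.
Round 2 (the defendant proposes): the plaintiff can get 526.7278 next round, worth 0.73 × 526.7278 = 384.511294 now. The defendant offers 384.511294 and keeps 750 − 384.511294 = 365.488706.
Round 1 (the plaintiff proposes): the defendant can get 365.488706 next round, worth 0.61 × 365.488706 = 222.94811066 now. The plaintiff offers 222.94811066 and keeps 750 − 222.94811066 = 527.05188934.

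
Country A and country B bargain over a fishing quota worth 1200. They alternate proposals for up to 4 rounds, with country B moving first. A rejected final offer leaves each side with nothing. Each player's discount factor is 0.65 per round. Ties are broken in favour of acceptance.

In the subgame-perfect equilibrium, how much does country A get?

By backward induction:
Round 4 (country A proposes): country B will accept anything ≥ 0, so country A offers 0 and keeps 1200.
Round 3 (country B proposes): country A can get 1200 next round, worth 0.65 × 1200 = 780 now. Country B offers 780 and keeps 1200 − 780 = 420.
Round 2 (country A proposes): country B can get 420 next round, worth 0.65 × 420 = 273 now. Country A offers 273 and keeps 1200 − 273 = 927.
Round 1 (country B proposes): country A can get 927 next round, worth 0.65 × 927 = 602.55 now. Country B offers 602.55 and keeps 1200 − 602.55 = 597.45.

602.55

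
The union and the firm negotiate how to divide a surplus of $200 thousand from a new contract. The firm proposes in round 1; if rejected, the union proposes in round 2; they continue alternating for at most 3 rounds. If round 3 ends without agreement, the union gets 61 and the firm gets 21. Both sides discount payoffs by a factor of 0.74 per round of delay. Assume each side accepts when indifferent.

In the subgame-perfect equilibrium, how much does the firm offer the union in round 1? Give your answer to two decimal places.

Round 3 (the firm proposes): the union gets 61 if talks fail, so the firm offers 61 and keeps 139.
Round 2 (the union proposes): the firm can get 139 next round, worth 0.74 × 139 = 102.86 now; the union offers that and keeps 97.14.
Round 1 (the firm proposes): the union can get 97.14 next round, worth 0.74 × 97.14 = 71.8836 now; the firm offers that and keeps 128.1164.

71.88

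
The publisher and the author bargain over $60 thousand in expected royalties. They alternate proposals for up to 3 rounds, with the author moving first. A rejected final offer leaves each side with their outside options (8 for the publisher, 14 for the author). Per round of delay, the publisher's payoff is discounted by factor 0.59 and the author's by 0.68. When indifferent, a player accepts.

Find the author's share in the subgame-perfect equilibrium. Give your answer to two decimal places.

Round 3 (the author proposes): the publisher gets 8 if talks fail, so the author offers 8 and keeps 52.
Round 2 (the publisher proposes): the author can get 52 next round, worth 0.68 × 52 = 35.36 now. The publisher offers 35.36 and keeps 60 − 35.36 = 24.64.
Round 1 (the author proposes): the publisher can get 24.64 next round, worth 0.59 × 24.64 = 14.5376 now; the author offers that and keeps 45.4624.

45.46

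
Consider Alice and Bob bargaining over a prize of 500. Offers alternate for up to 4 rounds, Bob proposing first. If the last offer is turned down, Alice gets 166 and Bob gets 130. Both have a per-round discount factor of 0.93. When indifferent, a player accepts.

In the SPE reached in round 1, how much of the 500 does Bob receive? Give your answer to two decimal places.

169.84

By backward induction:
Round 4 (Alice proposes): Bob gets 130 if talks fail, so Alice offers 130 and keeps 370.
Round 3 (Bob proposes): Alice can get 370 next round, worth 0.93 × 370 = 344.1 now; Bob offers that and keeps 155.9.
Round 2 (Alice proposes): Bob can get 155.9 next round, worth 0.93 × 155.9 = 144.987 now. Alice offers 144.987 and keeps 500 − 144.987 = 355.013.
Round 1 (Bob proposes): Alice can get 355.013 next round, worth 0.93 × 355.013 = 330.16209 now. Bob offers 330.16209 and keeps 500 − 330.16209 = 169.83791.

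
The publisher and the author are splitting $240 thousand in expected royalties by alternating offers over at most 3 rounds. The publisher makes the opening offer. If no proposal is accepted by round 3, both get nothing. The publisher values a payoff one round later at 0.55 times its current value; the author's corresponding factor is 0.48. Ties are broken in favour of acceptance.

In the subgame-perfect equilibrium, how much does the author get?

51.84

Round 3 (the publisher proposes): the author will accept anything ≥ 0, so the publisher offers 0 and keeps 240.
Round 2 (the author proposes): the publisher can get 240 next round, worth 0.55 × 240 = 132 now; the author offers that and keeps 108.
Round 1 (the publisher proposes): the author can get 108 next round, worth 0.48 × 108 = 51.84 now; the publisher offers that and keeps 188.16.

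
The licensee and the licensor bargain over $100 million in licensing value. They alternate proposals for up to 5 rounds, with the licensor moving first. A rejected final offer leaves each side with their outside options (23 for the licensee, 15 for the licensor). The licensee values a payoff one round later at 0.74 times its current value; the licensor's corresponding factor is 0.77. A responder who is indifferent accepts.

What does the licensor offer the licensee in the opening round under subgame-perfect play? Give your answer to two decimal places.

34.19

Round 5 (the licensor proposes): the licensee gets 23 if talks fail, so the licensor offers 23 and keeps 77.
Round 4 (the licensee proposes): the licensor can get 77 next round, worth 0.77 × 77 = 59.29 now. The licensee offers 59.29 and keeps 100 − 59.29 = 40.71.
Round 3 (the licensor proposes): the licensee can get 40.71 next round, worth 0.74 × 40.71 = 30.1254 now, so the licensor offers 30.1254, keeping 69.8746.
Round 2 (the licensee proposes): the licensor can get 69.8746 next round, worth 0.77 × 69.8746 = 53.803442 now; the licensee offers that and keeps 46.196558.
Round 1 (the licensor proposes): the licensee can get 46.196558 next round, worth 0.74 × 46.196558 = 34.18545292 now. The licensor offers 34.18545292 and keeps 100 − 34.18545292 = 65.81454708.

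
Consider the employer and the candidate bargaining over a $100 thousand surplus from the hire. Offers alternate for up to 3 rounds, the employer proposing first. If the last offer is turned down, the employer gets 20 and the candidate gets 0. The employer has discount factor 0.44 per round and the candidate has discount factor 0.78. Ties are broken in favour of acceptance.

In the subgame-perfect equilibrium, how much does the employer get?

Round 3 (the employer proposes): rejection yields 0 for the candidate; the employer offers 0 and keeps 100.
Round 2 (the candidate proposes): the employer can get 100 next round, worth 0.44 × 100 = 44 now; the candidate offers that and keeps 56.
Round 1 (the employer proposes): the candidate can get 56 next round, worth 0.78 × 56 = 43.68 now. The employer offers 43.68 and keeps 100 − 43.68 = 56.32.

56.32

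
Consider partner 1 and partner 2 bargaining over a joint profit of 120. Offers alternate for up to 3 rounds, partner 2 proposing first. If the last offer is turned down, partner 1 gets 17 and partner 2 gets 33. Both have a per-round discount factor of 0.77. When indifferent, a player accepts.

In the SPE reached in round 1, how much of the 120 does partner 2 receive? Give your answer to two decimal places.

88.67

Round 3 (partner 2 proposes): partner 1 gets 17 if talks fail, so partner 2 offers 17 and keeps 103.
Round 2 (partner 1 proposes): partner 2 can get 103 next round, worth 0.77 × 103 = 79.31 now; partner 1 offers that and keeps 40.69.
Round 1 (partner 2 proposes): partner 1 can get 40.69 next round, worth 0.77 × 40.69 = 31.3313 now. Partner 2 offers 31.3313 and keeps 120 − 31.3313 = 88.6687.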